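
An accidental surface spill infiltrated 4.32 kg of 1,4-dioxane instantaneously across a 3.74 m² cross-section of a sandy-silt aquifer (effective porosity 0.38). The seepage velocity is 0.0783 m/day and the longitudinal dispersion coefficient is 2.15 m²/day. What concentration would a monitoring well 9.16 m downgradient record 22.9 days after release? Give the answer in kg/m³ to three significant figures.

For an instantaneous plane source, C(x,t) = M/(n_e·A·√(4πDt)) · exp(−(x−vt)²/(4Dt)), with n_e·A the pore (flow) area.
Plume center vt = 0.0783 × 22.9 = 1.79307 m, so the well at 9.16 m is 7.36693 m downgradient of the peak.
√(4πDt) = 24.87 m, giving peak height M/(n_e·A·√(4πDt)) = 4.32/(0.38 × 3.74 × 24.87) = 0.1222 kg/m³.
(x−vt)²/(4Dt) = (7.36693)²/(4 × 2.15 × 22.9) = 0.2756; exp(−0.2756) = 0.7591.
C = 0.1222 × 0.7591 = 0.0928 kg/m³.

0.0928 kg/m³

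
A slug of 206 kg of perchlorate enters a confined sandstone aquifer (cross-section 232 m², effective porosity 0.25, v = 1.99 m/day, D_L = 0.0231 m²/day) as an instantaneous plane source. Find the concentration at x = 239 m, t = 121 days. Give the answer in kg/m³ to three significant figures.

0.450 kg/m³

For an instantaneous plane source, C(x,t) = M/(n_e·A·√(4πDt)) · exp(−(x−vt)²/(4Dt)), with n_e·A the pore (flow) area.
Plume center vt = 1.99 × 121 = 240.79 m, so the well at 239 m is 1.79 m upgradient of the peak.
√(4πDt) = 5.927 m, giving peak height M/(n_e·A·√(4πDt)) = 206/(0.25 × 232 × 5.927) = 0.5992 kg/m³.
(x−vt)²/(4Dt) = (-1.79)²/(4 × 0.0231 × 121) = 0.2866; exp(−0.2866) = 0.7508.
C = 0.5992 × 0.7508 = 0.450 kg/m³.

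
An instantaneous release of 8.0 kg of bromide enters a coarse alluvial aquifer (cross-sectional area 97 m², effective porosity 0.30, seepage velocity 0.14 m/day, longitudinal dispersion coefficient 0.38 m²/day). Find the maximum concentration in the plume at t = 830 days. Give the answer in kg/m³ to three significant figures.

The peak of an instantaneous 1D plume sits at x = vt; there the Gaussian factor is 1 and C_max = M/(n_e·A·√(4πDt)), where n_e·A is the pore area the mass is dissolved in.
√(4πDt) = √(4π × 0.38 × 830) = 62.96 m, so C_max = 8.0/(0.30 × 97 × 62.96) = 0.00437 kg/m³.

0.00437 kg/m³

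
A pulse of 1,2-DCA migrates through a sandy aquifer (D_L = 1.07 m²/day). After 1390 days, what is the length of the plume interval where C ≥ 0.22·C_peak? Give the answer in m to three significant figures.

The plume is Gaussian with σ = √(2Dt) = √(2 × 1.07 × 1390) = 54.54 m.
C/C_peak = exp(−Δx²/(2σ²)) = 0.22 ⇒ Δx = σ·√(−2 ln 0.22) = 54.54 × 1.740 = 94.90 m.
Width = 2Δx = 190 m.

190 m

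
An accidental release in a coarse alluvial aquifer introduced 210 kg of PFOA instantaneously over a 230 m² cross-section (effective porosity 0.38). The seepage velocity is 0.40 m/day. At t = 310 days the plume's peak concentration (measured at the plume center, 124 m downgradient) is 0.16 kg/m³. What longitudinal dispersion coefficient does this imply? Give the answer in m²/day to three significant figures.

At the plume center C_max = M/(n_e·A·√(4πDt)), so D = M²/(4πt·(n_e·A·C_max)²).
n_e·A·C_max = 0.38 × 230 × 0.16 = 13.98 kg/m.
D = 210²/(4π × 310 × 13.98²) = 0.0579 m²/day.

0.0579 m²/day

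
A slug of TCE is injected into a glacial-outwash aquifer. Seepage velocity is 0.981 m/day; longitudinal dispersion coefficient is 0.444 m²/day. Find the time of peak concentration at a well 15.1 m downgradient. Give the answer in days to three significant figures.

14.9 days

For the 1D instantaneous-source solution, setting ∂C/∂t = 0 at fixed x gives v²t² + 2Dt − x² = 0, so t = (√(D² + v²x²) − D)/v².
√(D² + v²x²) = √(0.444² + 0.981² × 15.1²) = 14.82; v² = 0.962361.
t = (14.82 − 0.444)/0.962361 = 14.9 days (vs. the pure-advection estimate x/v = 15.4 d).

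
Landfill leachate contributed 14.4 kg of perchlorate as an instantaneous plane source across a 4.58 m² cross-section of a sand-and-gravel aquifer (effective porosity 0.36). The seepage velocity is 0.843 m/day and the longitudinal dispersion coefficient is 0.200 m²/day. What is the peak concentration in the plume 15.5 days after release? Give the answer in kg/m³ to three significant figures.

The peak of an instantaneous 1D plume sits at x = vt; there the Gaussian factor is 1 and C_max = M/(n_e·A·√(4πDt)), where n_e·A is the pore area the mass is dissolved in.
√(4πDt) = √(4π × 0.200 × 15.5) = 6.241 m, so C_max = 14.4/(0.36 × 4.58 × 6.241) = 1.40 kg/m³.

1.40 kg/m³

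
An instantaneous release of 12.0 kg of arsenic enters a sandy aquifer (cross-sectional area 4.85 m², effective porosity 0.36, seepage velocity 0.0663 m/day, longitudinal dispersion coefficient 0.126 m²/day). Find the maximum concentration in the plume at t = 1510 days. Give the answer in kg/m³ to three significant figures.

0.141 kg/m³

The peak of an instantaneous 1D plume sits at x = vt; there the Gaussian factor is 1 and C_max = M/(n_e·A·√(4πDt)), where n_e·A is the pore area the mass is dissolved in.
√(4πDt) = √(4π × 0.126 × 1510) = 48.90 m, so C_max = 12.0/(0.36 × 4.85 × 48.90) = 0.141 kg/m³.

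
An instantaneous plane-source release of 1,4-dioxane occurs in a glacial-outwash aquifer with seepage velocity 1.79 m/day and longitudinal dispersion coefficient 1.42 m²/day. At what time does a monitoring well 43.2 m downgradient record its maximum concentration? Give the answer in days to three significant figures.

For the 1D instantaneous-source solution, setting ∂C/∂t = 0 at fixed x gives v²t² + 2Dt − x² = 0, so t = (√(D² + v²x²) − D)/v².
√(D² + v²x²) = √(1.42² + 1.79² × 43.2²) = 77.34; v² = 3.2041.
t = (77.34 − 1.42)/3.2041 = 23.7 days (vs. the pure-advection estimate x/v = 24.1 d).

23.7 days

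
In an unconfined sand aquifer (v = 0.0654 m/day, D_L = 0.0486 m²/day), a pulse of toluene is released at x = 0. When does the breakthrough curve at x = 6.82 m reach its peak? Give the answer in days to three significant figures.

93.5 days

For the 1D instantaneous-source solution, setting ∂C/∂t = 0 at fixed x gives v²t² + 2Dt − x² = 0, so t = (√(D² + v²x²) − D)/v².
√(D² + v²x²) = √(0.0486² + 0.0654² × 6.82²) = 0.4487; v² = 0.00427716.
t = (0.4487 − 0.0486)/0.00427716 = 93.5 days (vs. the pure-advection estimate x/v = 104 d).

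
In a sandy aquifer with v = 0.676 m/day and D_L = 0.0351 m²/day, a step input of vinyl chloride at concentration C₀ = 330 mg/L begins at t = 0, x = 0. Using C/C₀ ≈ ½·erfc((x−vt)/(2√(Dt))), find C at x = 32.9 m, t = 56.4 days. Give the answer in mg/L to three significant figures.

329 mg/L

For a continuous step input, C/C₀ ≈ ½·erfc((x−vt)/(2√(Dt))).
vt = 0.676 × 56.4 = 38.1264 m and 2√(Dt) = 2√(0.0351 × 56.4) = 2.814 m.
Argument (x−vt)/(2√(Dt)) = (32.9 − 38.1264)/2.814 = -1.857; ½·erfc(-1.857) = 0.9957.
C = 330 × 0.9957 = 329 mg/L.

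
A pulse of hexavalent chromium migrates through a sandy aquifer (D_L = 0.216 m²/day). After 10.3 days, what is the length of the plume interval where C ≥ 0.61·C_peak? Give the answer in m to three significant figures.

The plume is Gaussian with σ = √(2Dt) = √(2 × 0.216 × 10.3) = 2.109 m.
C/C_peak = exp(−Δx²/(2σ²)) = 0.61 ⇒ Δx = σ·√(−2 ln 0.61) = 2.109 × 0.9943 = 2.097 m.
Width = 2Δx = 4.19 m.

4.19 m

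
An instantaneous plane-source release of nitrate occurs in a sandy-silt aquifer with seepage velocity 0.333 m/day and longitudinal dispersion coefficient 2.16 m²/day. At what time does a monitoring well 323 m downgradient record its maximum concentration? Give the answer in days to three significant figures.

951 days

For the 1D instantaneous-source solution, setting ∂C/∂t = 0 at fixed x gives v²t² + 2Dt − x² = 0, so t = (√(D² + v²x²) − D)/v².
√(D² + v²x²) = √(2.16² + 0.333² × 323²) = 107.6; v² = 0.110889.
t = (107.6 − 2.16)/0.110889 = 951 days (vs. the pure-advection estimate x/v = 970 d).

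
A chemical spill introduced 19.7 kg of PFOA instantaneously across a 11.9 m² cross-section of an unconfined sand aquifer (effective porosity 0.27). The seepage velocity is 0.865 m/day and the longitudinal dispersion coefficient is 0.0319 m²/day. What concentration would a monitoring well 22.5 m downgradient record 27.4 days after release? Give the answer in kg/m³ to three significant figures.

1.22 kg/m³

For an instantaneous plane source, C(x,t) = M/(n_e·A·√(4πDt)) · exp(−(x−vt)²/(4Dt)), with n_e·A the pore (flow) area.
Plume center vt = 0.865 × 27.4 = 23.701 m, so the well at 22.5 m is 1.201 m upgradient of the peak.
√(4πDt) = 3.314 m, giving peak height M/(n_e·A·√(4πDt)) = 19.7/(0.27 × 11.9 × 3.314) = 1.850 kg/m³.
(x−vt)²/(4Dt) = (-1.201)²/(4 × 0.0319 × 27.4) = 0.4126; exp(−0.4126) = 0.6619.
C = 1.850 × 0.6619 = 1.22 kg/m³.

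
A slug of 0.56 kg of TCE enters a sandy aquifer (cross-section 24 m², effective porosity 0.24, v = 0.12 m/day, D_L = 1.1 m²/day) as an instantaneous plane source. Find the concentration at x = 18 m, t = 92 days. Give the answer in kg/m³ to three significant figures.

0.00242 kg/m³

For an instantaneous plane source, C(x,t) = M/(n_e·A·√(4πDt)) · exp(−(x−vt)²/(4Dt)), with n_e·A the pore (flow) area.
Plume center vt = 0.12 × 92 = 11.04 m, so the well at 18 m is 6.96 m downgradient of the peak.
√(4πDt) = 35.66 m, giving peak height M/(n_e·A·√(4πDt)) = 0.56/(0.24 × 24 × 35.66) = 0.002726 kg/m³.
(x−vt)²/(4Dt) = (6.96)²/(4 × 1.1 × 92) = 0.1197; exp(−0.1197) = 0.8872.
C = 0.002726 × 0.8872 = 0.00242 kg/m³.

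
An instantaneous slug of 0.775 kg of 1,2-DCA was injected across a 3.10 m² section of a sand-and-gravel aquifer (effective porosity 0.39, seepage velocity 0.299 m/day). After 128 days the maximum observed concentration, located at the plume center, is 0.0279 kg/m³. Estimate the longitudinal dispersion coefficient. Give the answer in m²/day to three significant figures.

0.328 m²/day

At the plume center C_max = M/(n_e·A·√(4πDt)), so D = M²/(4πt·(n_e·A·C_max)²).
n_e·A·C_max = 0.39 × 3.10 × 0.0279 = 0.03373 kg/m.
D = 0.775²/(4π × 128 × 0.03373²) = 0.328 m²/day.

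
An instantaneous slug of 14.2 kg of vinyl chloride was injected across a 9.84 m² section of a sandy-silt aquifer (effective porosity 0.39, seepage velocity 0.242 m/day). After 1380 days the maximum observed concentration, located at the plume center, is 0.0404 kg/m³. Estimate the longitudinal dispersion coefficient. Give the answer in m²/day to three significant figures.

0.484 m²/day

At the plume center C_max = M/(n_e·A·√(4πDt)), so D = M²/(4πt·(n_e·A·C_max)²).
n_e·A·C_max = 0.39 × 9.84 × 0.0404 = 0.1550 kg/m.
D = 14.2²/(4π × 1380 × 0.1550²) = 0.484 m²/day.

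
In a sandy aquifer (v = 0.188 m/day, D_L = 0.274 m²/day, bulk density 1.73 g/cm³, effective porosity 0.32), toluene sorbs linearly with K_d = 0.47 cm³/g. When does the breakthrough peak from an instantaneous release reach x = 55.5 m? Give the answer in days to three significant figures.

1020 days

Retardation factor R = 1 + ρ_b·K_d/n = 1 + 1.73 × 0.47/0.32 = 3.541.
Sorption retards both mechanisms: v_R = v/R = 0.05309 m/day, D_R = D/R = 0.07738 m²/day.
Peak time from v_R²t² + 2D_R t − x² = 0: t = (√(D_R² + v_R²x²) − D_R)/v_R².
√(D_R² + v_R²x²) = √(0.07738² + 0.05309² × 55.5²) = 2.948; v_R² = 0.002819.
t = (2.948 − 0.07738)/0.002819 = 1020 days.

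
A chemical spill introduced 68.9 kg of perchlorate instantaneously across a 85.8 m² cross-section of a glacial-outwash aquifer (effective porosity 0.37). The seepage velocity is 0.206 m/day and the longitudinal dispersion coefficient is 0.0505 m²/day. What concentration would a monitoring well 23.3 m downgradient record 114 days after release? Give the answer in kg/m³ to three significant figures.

For an instantaneous plane source, C(x,t) = M/(n_e·A·√(4πDt)) · exp(−(x−vt)²/(4Dt)), with n_e·A the pore (flow) area.
Plume center vt = 0.206 × 114 = 23.484 m, so the well at 23.3 m is 0.184 m upgradient of the peak.
√(4πDt) = 8.506 m, giving peak height M/(n_e·A·√(4πDt)) = 68.9/(0.37 × 85.8 × 8.506) = 0.2552 kg/m³.
(x−vt)²/(4Dt) = (-0.184)²/(4 × 0.0505 × 114) = 0.001470; exp(−0.001470) = 0.9985.
C = 0.2552 × 0.9985 = 0.255 kg/m³.

0.255 kg/m³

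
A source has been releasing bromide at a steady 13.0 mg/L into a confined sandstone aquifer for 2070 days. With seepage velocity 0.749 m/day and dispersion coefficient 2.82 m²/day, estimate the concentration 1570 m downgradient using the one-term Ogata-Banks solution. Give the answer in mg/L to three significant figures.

5.57 mg/L

For a continuous step input, C/C₀ ≈ ½·erfc((x−vt)/(2√(Dt))).
vt = 0.749 × 2070 = 1550.43 m and 2√(Dt) = 2√(2.82 × 2070) = 152.8 m.
Argument (x−vt)/(2√(Dt)) = (1570 − 1550.43)/152.8 = 0.1281; ½·erfc(0.1281) = 0.4281.
C = 13.0 × 0.4281 = 5.57 mg/L.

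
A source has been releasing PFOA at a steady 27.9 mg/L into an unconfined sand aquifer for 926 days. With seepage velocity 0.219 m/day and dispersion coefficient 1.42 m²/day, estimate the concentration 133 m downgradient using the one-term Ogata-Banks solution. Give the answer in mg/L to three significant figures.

25.5 mg/L

For a continuous step input, C/C₀ ≈ ½·erfc((x−vt)/(2√(Dt))).
vt = 0.219 × 926 = 202.794 m and 2√(Dt) = 2√(1.42 × 926) = 72.52 m.
Argument (x−vt)/(2√(Dt)) = (133 − 202.794)/72.52 = -0.9624; ½·erfc(-0.9624) = 0.9132.
C = 27.9 × 0.9132 = 25.5 mg/L.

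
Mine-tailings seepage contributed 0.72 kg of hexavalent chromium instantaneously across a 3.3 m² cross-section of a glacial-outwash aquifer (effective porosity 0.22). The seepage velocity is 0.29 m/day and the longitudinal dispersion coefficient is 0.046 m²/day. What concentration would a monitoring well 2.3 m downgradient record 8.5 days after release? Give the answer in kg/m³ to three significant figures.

For an instantaneous plane source, C(x,t) = M/(n_e·A·√(4πDt)) · exp(−(x−vt)²/(4Dt)), with n_e·A the pore (flow) area.
Plume center vt = 0.29 × 8.5 = 2.465 m, so the well at 2.3 m is 0.165 m upgradient of the peak.
√(4πDt) = 2.217 m, giving peak height M/(n_e·A·√(4πDt)) = 0.72/(0.22 × 3.3 × 2.217) = 0.4473 kg/m³.
(x−vt)²/(4Dt) = (-0.165)²/(4 × 0.046 × 8.5) = 0.01741; exp(−0.01741) = 0.9827.
C = 0.4473 × 0.9827 = 0.440 kg/m³.

0.440 kg/m³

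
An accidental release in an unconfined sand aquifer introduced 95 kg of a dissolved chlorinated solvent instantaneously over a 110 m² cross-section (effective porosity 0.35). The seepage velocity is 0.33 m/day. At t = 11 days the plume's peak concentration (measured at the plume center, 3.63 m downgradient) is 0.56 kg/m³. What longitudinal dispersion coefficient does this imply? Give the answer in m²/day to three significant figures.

At the plume center C_max = M/(n_e·A·√(4πDt)), so D = M²/(4πt·(n_e·A·C_max)²).
n_e·A·C_max = 0.35 × 110 × 0.56 = 21.56 kg/m.
D = 95²/(4π × 11 × 21.56²) = 0.140 m²/day.

0.140 m²/day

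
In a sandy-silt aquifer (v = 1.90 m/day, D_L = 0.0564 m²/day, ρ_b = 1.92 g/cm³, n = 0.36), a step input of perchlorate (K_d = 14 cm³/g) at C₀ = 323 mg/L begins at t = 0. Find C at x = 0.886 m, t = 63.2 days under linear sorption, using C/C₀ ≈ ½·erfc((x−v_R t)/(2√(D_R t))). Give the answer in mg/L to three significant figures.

Retardation factor R = 1 + ρ_b·K_d/n = 1 + 1.92 × 14/0.36 = 75.67.
Sorption retards both mechanisms: v_R = v/R = 0.02511 m/day, D_R = D/R = 0.0007453 m²/day.
v_R·t = 0.02511 × 63.2 = 1.586952 m; 2√(D_R t) = 0.4341 m; argument = (0.886 − 1.586952)/0.4341 = -1.615.
C = C₀ × ½·erfc(-1.615) = 323 × 0.9888 = 319 mg/L.

319 mg/L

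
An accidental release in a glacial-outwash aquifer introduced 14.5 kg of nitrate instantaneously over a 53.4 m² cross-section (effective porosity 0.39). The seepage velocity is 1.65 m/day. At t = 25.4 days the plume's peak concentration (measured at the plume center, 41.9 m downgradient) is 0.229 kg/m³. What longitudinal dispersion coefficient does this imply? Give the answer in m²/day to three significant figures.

At the plume center C_max = M/(n_e·A·√(4πDt)), so D = M²/(4πt·(n_e·A·C_max)²).
n_e·A·C_max = 0.39 × 53.4 × 0.229 = 4.769 kg/m.
D = 14.5²/(4π × 25.4 × 4.769²) = 0.0290 m²/day.

0.0290 m²/day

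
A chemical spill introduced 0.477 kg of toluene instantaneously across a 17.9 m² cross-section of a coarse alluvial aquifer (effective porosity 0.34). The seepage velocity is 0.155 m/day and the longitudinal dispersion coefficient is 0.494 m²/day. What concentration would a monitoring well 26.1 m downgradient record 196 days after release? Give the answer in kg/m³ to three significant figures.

0.00214 kg/m³

For an instantaneous plane source, C(x,t) = M/(n_e·A·√(4πDt)) · exp(−(x−vt)²/(4Dt)), with n_e·A the pore (flow) area.
Plume center vt = 0.155 × 196 = 30.38 m, so the well at 26.1 m is 4.28 m upgradient of the peak.
√(4πDt) = 34.88 m, giving peak height M/(n_e·A·√(4πDt)) = 0.477/(0.34 × 17.9 × 34.88) = 0.002247 kg/m³.
(x−vt)²/(4Dt) = (-4.28)²/(4 × 0.494 × 196) = 0.04730; exp(−0.04730) = 0.9538.
C = 0.002247 × 0.9538 = 0.00214 kg/m³.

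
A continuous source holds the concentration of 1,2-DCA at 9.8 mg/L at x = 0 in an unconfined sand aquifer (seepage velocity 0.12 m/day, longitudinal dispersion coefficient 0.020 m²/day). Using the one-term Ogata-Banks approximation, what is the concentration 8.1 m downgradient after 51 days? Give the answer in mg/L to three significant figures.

For a continuous step input, C/C₀ ≈ ½·erfc((x−vt)/(2√(Dt))).
vt = 0.12 × 51 = 6.12 m and 2√(Dt) = 2√(0.020 × 51) = 2.020 m.
Argument (x−vt)/(2√(Dt)) = (8.1 − 6.12)/2.020 = 0.9802; ½·erfc(0.9802) = 0.08284.
C = 9.8 × 0.08284 = 0.812 mg/L.

0.812 mg/L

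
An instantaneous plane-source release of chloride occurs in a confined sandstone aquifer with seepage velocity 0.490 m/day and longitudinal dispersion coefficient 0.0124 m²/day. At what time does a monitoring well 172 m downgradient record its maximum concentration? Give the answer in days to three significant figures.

351 days

For the 1D instantaneous-source solution, setting ∂C/∂t = 0 at fixed x gives v²t² + 2Dt − x² = 0, so t = (√(D² + v²x²) − D)/v².
√(D² + v²x²) = √(0.0124² + 0.490² × 172²) = 84.28; v² = 0.2401.
t = (84.28 − 0.0124)/0.2401 = 351 days (vs. the pure-advection estimate x/v = 351 d).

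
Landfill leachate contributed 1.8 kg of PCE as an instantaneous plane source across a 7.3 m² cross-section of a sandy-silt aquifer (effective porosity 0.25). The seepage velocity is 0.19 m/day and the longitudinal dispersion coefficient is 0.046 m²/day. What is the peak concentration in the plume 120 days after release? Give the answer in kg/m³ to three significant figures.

0.118 kg/m³

The peak of an instantaneous 1D plume sits at x = vt; there the Gaussian factor is 1 and C_max = M/(n_e·A·√(4πDt)), where n_e·A is the pore area the mass is dissolved in.
√(4πDt) = √(4π × 0.046 × 120) = 8.329 m, so C_max = 1.8/(0.25 × 7.3 × 8.329) = 0.118 kg/m³.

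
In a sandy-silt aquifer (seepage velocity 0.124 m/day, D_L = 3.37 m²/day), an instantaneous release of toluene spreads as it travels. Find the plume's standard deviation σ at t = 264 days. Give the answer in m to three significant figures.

42.2 m

Dispersive spreading gives a Gaussian with σ² = 2Dt; advection only shifts the center.
σ = √(2 × 3.37 × 264) = 42.2 m.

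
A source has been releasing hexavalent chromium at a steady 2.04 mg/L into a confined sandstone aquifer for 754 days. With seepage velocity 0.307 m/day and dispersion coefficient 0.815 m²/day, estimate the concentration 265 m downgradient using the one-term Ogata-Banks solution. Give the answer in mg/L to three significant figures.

0.346 mg/L

For a continuous step input, C/C₀ ≈ ½·erfc((x−vt)/(2√(Dt))).
vt = 0.307 × 754 = 231.478 m and 2√(Dt) = 2√(0.815 × 754) = 49.58 m.
Argument (x−vt)/(2√(Dt)) = (265 − 231.478)/49.58 = 0.6761; ½·erfc(0.6761) = 0.1695.
C = 2.04 × 0.1695 = 0.346 mg/L.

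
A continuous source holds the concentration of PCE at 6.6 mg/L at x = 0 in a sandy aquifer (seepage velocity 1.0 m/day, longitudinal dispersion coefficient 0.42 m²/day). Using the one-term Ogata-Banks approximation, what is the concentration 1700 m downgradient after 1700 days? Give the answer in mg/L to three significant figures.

3.30 mg/L

For a continuous step input, C/C₀ ≈ ½·erfc((x−vt)/(2√(Dt))).
vt = 1.0 × 1700 = 1700 m and 2√(Dt) = 2√(0.42 × 1700) = 53.44 m.
Argument (x−vt)/(2√(Dt)) = (1700 − 1700)/53.44 = 0; ½·erfc(0) = 0.5000.
C = 6.6 × 0.5000 = 3.30 mg/L.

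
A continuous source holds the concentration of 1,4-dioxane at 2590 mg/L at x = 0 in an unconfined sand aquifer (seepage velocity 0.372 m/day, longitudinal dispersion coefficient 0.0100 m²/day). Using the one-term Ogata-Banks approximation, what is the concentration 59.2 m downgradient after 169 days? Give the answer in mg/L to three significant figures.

2530 mg/L

For a continuous step input, C/C₀ ≈ ½·erfc((x−vt)/(2√(Dt))).
vt = 0.372 × 169 = 62.868 m and 2√(Dt) = 2√(0.0100 × 169) = 2.600 m.
Argument (x−vt)/(2√(Dt)) = (59.2 − 62.868)/2.600 = -1.411; ½·erfc(-1.411) = 0.9770.
C = 2590 × 0.9770 = 2530 mg/L.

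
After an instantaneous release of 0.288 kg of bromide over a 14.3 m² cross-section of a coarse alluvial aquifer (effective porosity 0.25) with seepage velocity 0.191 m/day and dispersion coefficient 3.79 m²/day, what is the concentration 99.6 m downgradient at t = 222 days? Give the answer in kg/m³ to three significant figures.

0.000296 kg/m³

For an instantaneous plane source, C(x,t) = M/(n_e·A·√(4πDt)) · exp(−(x−vt)²/(4Dt)), with n_e·A the pore (flow) area.
Plume center vt = 0.191 × 222 = 42.402 m, so the well at 99.6 m is 57.198 m downgradient of the peak.
√(4πDt) = 102.8 m, giving peak height M/(n_e·A·√(4πDt)) = 0.288/(0.25 × 14.3 × 102.8) = 0.0007837 kg/m³.
(x−vt)²/(4Dt) = (57.198)²/(4 × 3.79 × 222) = 0.9721; exp(−0.9721) = 0.3783.
C = 0.0007837 × 0.3783 = 0.000296 kg/m³.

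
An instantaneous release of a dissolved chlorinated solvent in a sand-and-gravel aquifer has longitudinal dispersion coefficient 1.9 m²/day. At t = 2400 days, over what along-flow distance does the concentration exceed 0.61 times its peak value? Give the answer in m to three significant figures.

190 m

The plume is Gaussian with σ = √(2Dt) = √(2 × 1.9 × 2400) = 95.50 m.
C/C_peak = exp(−Δx²/(2σ²)) = 0.61 ⇒ Δx = σ·√(−2 ln 0.61) = 95.50 × 0.9943 = 94.96 m.
Width = 2Δx = 190 m.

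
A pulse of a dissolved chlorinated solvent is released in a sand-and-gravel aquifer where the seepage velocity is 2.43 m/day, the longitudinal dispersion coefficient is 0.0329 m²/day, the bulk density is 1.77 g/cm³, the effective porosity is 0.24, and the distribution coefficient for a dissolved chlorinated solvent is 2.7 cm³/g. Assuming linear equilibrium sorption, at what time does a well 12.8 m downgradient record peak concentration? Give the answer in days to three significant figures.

Retardation factor R = 1 + ρ_b·K_d/n = 1 + 1.77 × 2.7/0.24 = 20.91.
Sorption retards both mechanisms: v_R = v/R = 0.1162 m/day, D_R = D/R = 0.001573 m²/day.
Peak time from v_R²t² + 2D_R t − x² = 0: t = (√(D_R² + v_R²x²) − D_R)/v_R².
√(D_R² + v_R²x²) = √(0.001573² + 0.1162² × 12.8²) = 1.487; v_R² = 0.01350.
t = (1.487 − 0.001573)/0.01350 = 110 days.

110 days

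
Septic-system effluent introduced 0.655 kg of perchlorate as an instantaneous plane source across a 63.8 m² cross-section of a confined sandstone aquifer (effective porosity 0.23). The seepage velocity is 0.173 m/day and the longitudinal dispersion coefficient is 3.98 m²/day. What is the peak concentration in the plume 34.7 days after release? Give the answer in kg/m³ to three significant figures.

The peak of an instantaneous 1D plume sits at x = vt; there the Gaussian factor is 1 and C_max = M/(n_e·A·√(4πDt)), where n_e·A is the pore area the mass is dissolved in.
√(4πDt) = √(4π × 3.98 × 34.7) = 41.66 m, so C_max = 0.655/(0.23 × 63.8 × 41.66) = 0.00107 kg/m³.

0.00107 kg/m³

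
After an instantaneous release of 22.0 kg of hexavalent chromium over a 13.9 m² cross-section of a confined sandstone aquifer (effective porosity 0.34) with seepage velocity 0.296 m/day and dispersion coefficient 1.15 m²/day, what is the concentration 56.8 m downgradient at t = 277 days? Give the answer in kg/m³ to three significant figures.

For an instantaneous plane source, C(x,t) = M/(n_e·A·√(4πDt)) · exp(−(x−vt)²/(4Dt)), with n_e·A the pore (flow) area.
Plume center vt = 0.296 × 277 = 81.992 m, so the well at 56.8 m is 25.192 m upgradient of the peak.
√(4πDt) = 63.27 m, giving peak height M/(n_e·A·√(4πDt)) = 22.0/(0.34 × 13.9 × 63.27) = 0.07358 kg/m³.
(x−vt)²/(4Dt) = (-25.192)²/(4 × 1.15 × 277) = 0.4981; exp(−0.4981) = 0.6077.
C = 0.07358 × 0.6077 = 0.0447 kg/m³.

0.0447 kg/m³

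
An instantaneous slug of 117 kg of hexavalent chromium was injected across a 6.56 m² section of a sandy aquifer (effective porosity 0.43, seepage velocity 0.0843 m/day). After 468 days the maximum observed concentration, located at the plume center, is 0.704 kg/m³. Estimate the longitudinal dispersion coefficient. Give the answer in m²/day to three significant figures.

At the plume center C_max = M/(n_e·A·√(4πDt)), so D = M²/(4πt·(n_e·A·C_max)²).
n_e·A·C_max = 0.43 × 6.56 × 0.704 = 1.986 kg/m.
D = 117²/(4π × 468 × 1.986²) = 0.590 m²/day.

0.590 m²/day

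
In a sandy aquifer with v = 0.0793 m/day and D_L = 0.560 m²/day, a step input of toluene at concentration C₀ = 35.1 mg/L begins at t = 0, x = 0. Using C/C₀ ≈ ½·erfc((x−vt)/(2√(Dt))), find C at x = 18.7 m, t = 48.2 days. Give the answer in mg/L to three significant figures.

0.752 mg/L

For a continuous step input, C/C₀ ≈ ½·erfc((x−vt)/(2√(Dt))).
vt = 0.0793 × 48.2 = 3.82226 m and 2√(Dt) = 2√(0.560 × 48.2) = 10.39 m.
Argument (x−vt)/(2√(Dt)) = (18.7 − 3.82226)/10.39 = 1.432; ½·erfc(1.432) = 0.02143.
C = 35.1 × 0.02143 = 0.752 mg/L.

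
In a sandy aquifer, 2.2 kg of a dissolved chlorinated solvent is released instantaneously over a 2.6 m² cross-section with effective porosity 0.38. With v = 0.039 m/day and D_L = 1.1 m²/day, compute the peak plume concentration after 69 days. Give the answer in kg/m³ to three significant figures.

0.0721 kg/m³

The peak of an instantaneous 1D plume sits at x = vt; there the Gaussian factor is 1 and C_max = M/(n_e·A·√(4πDt)), where n_e·A is the pore area the mass is dissolved in.
√(4πDt) = √(4π × 1.1 × 69) = 30.88 m, so C_max = 2.2/(0.38 × 2.6 × 30.88) = 0.0721 kg/m³.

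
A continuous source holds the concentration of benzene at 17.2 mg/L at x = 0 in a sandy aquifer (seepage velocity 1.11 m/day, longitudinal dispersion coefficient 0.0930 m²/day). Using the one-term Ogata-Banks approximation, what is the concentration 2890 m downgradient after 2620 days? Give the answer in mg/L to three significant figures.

13.7 mg/L

For a continuous step input, C/C₀ ≈ ½·erfc((x−vt)/(2√(Dt))).
vt = 1.11 × 2620 = 2908.2 m and 2√(Dt) = 2√(0.0930 × 2620) = 31.22 m.
Argument (x−vt)/(2√(Dt)) = (2890 − 2908.2)/31.22 = -0.5830; ½·erfc(-0.5830) = 0.7952.
C = 17.2 × 0.7952 = 13.7 mg/L.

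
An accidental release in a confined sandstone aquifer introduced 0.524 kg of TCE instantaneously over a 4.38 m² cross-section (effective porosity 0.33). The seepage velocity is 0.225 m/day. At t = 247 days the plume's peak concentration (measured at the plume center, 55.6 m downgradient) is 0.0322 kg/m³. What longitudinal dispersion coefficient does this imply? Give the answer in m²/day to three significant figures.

At the plume center C_max = M/(n_e·A·√(4πDt)), so D = M²/(4πt·(n_e·A·C_max)²).
n_e·A·C_max = 0.33 × 4.38 × 0.0322 = 0.04654 kg/m.
D = 0.524²/(4π × 247 × 0.04654²) = 0.0408 m²/day.

0.0408 m²/day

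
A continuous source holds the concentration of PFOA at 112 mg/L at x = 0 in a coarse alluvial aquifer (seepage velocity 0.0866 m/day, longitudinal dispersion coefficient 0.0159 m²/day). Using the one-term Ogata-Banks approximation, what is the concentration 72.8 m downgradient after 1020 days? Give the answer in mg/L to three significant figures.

For a continuous step input, C/C₀ ≈ ½·erfc((x−vt)/(2√(Dt))).
vt = 0.0866 × 1020 = 88.332 m and 2√(Dt) = 2√(0.0159 × 1020) = 8.054 m.
Argument (x−vt)/(2√(Dt)) = (72.8 − 88.332)/8.054 = -1.928; ½·erfc(-1.928) = 0.9968.
C = 112 × 0.9968 = 112 mg/L.

112 mg/L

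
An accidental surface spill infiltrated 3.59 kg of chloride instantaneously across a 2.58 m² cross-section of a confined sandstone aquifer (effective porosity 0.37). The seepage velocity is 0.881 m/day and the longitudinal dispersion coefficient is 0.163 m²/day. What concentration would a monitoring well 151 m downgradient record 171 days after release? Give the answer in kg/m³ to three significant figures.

For an instantaneous plane source, C(x,t) = M/(n_e·A·√(4πDt)) · exp(−(x−vt)²/(4Dt)), with n_e·A the pore (flow) area.
Plume center vt = 0.881 × 171 = 150.651 m, so the well at 151 m is 0.349 m downgradient of the peak.
√(4πDt) = 18.72 m, giving peak height M/(n_e·A·√(4πDt)) = 3.59/(0.37 × 2.58 × 18.72) = 0.2009 kg/m³.
(x−vt)²/(4Dt) = (0.349)²/(4 × 0.163 × 171) = 0.001092; exp(−0.001092) = 0.9989.
C = 0.2009 × 0.9989 = 0.201 kg/m³.

0.201 kg/m³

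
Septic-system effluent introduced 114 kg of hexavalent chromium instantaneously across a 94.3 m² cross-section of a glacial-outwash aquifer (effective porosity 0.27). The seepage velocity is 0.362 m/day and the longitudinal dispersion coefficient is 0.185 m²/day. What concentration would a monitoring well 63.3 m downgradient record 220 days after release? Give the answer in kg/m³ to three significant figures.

0.0384 kg/m³

For an instantaneous plane source, C(x,t) = M/(n_e·A·√(4πDt)) · exp(−(x−vt)²/(4Dt)), with n_e·A the pore (flow) area.
Plume center vt = 0.362 × 220 = 79.64 m, so the well at 63.3 m is 16.34 m upgradient of the peak.
√(4πDt) = 22.62 m, giving peak height M/(n_e·A·√(4πDt)) = 114/(0.27 × 94.3 × 22.62) = 0.1979 kg/m³.
(x−vt)²/(4Dt) = (-16.34)²/(4 × 0.185 × 220) = 1.640; exp(−1.640) = 0.1940.
C = 0.1979 × 0.1940 = 0.0384 kg/m³.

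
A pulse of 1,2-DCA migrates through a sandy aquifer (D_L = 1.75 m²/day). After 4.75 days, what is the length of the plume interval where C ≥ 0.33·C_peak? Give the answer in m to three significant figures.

The plume is Gaussian with σ = √(2Dt) = √(2 × 1.75 × 4.75) = 4.077 m.
C/C_peak = exp(−Δx²/(2σ²)) = 0.33 ⇒ Δx = σ·√(−2 ln 0.33) = 4.077 × 1.489 = 6.071 m.
Width = 2Δx = 12.1 m.

12.1 m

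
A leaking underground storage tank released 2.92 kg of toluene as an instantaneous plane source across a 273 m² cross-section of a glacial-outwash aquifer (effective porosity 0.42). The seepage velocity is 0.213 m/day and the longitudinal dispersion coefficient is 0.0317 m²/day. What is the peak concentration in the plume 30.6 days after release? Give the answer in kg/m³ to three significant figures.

The peak of an instantaneous 1D plume sits at x = vt; there the Gaussian factor is 1 and C_max = M/(n_e·A·√(4πDt)), where n_e·A is the pore area the mass is dissolved in.
√(4πDt) = √(4π × 0.0317 × 30.6) = 3.491 m, so C_max = 2.92/(0.42 × 273 × 3.491) = 0.00729 kg/m³.

0.00729 kg/m³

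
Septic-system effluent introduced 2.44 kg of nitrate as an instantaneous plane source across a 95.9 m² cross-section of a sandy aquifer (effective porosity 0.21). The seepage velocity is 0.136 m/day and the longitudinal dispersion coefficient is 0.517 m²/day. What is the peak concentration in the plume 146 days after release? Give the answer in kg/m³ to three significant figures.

The peak of an instantaneous 1D plume sits at x = vt; there the Gaussian factor is 1 and C_max = M/(n_e·A·√(4πDt)), where n_e·A is the pore area the mass is dissolved in.
√(4πDt) = √(4π × 0.517 × 146) = 30.80 m, so C_max = 2.44/(0.21 × 95.9 × 30.80) = 0.00393 kg/m³.

0.00393 kg/m³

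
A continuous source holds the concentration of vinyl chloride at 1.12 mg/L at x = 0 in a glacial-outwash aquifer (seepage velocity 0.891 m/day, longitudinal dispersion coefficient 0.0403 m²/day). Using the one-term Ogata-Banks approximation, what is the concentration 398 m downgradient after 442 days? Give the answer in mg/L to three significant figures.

For a continuous step input, C/C₀ ≈ ½·erfc((x−vt)/(2√(Dt))).
vt = 0.891 × 442 = 393.822 m and 2√(Dt) = 2√(0.0403 × 442) = 8.441 m.
Argument (x−vt)/(2√(Dt)) = (398 − 393.822)/8.441 = 0.4950; ½·erfc(0.4950) = 0.2420.
C = 1.12 × 0.2420 = 0.271 mg/L.

0.271 mg/L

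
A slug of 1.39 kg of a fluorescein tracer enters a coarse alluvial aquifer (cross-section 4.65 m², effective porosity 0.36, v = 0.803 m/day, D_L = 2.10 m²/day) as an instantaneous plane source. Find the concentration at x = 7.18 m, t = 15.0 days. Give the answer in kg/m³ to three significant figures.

For an instantaneous plane source, C(x,t) = M/(n_e·A·√(4πDt)) · exp(−(x−vt)²/(4Dt)), with n_e·A the pore (flow) area.
Plume center vt = 0.803 × 15.0 = 12.045 m, so the well at 7.18 m is 4.865 m upgradient of the peak.
√(4πDt) = 19.90 m, giving peak height M/(n_e·A·√(4πDt)) = 1.39/(0.36 × 4.65 × 19.90) = 0.04173 kg/m³.
(x−vt)²/(4Dt) = (-4.865)²/(4 × 2.10 × 15.0) = 0.1878; exp(−0.1878) = 0.8288.
C = 0.04173 × 0.8288 = 0.0346 kg/m³.

0.0346 kg/m³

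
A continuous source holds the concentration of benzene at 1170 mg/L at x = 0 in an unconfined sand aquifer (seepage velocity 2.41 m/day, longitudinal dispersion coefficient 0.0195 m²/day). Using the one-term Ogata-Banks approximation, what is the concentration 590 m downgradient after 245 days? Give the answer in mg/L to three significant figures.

For a continuous step input, C/C₀ ≈ ½·erfc((x−vt)/(2√(Dt))).
vt = 2.41 × 245 = 590.45 m and 2√(Dt) = 2√(0.0195 × 245) = 4.371 m.
Argument (x−vt)/(2√(Dt)) = (590 − 590.45)/4.371 = -0.1030; ½·erfc(-0.1030) = 0.5579.
C = 1170 × 0.5579 = 653 mg/L.

653 mg/L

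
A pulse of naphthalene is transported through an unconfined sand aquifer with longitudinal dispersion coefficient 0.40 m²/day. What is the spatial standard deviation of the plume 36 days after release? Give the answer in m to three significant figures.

Dispersive spreading gives a Gaussian with σ² = 2Dt; advection only shifts the center.
σ = √(2 × 0.40 × 36) = 5.37 m.

5.37 m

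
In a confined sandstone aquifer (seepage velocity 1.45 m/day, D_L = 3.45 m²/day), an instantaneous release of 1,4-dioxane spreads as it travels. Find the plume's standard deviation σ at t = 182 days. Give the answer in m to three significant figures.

35.4 m

Dispersive spreading gives a Gaussian with σ² = 2Dt; advection only shifts the center.
σ = √(2 × 3.45 × 182) = 35.4 m.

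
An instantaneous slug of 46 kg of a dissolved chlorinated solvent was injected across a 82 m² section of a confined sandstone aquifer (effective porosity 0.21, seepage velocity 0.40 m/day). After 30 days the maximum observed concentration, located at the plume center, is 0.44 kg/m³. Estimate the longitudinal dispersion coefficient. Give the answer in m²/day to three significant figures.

0.0978 m²/day

At the plume center C_max = M/(n_e·A·√(4πDt)), so D = M²/(4πt·(n_e·A·C_max)²).
n_e·A·C_max = 0.21 × 82 × 0.44 = 7.577 kg/m.
D = 46²/(4π × 30 × 7.577²) = 0.0978 m²/day.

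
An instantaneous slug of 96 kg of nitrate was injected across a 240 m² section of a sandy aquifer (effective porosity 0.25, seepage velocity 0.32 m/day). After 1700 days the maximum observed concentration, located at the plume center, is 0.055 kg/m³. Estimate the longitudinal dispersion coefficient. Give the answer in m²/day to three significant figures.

0.0396 m²/day

At the plume center C_max = M/(n_e·A·√(4πDt)), so D = M²/(4πt·(n_e·A·C_max)²).
n_e·A·C_max = 0.25 × 240 × 0.055 = 3.300 kg/m.
D = 96²/(4π × 1700 × 3.300²) = 0.0396 m²/day.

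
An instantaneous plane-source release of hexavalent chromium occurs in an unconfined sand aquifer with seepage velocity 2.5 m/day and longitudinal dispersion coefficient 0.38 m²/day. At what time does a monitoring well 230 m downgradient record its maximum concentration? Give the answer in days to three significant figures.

91.9 days

For the 1D instantaneous-source solution, setting ∂C/∂t = 0 at fixed x gives v²t² + 2Dt − x² = 0, so t = (√(D² + v²x²) − D)/v².
√(D² + v²x²) = √(0.38² + 2.5² × 230²) = 575.0; v² = 6.25.
t = (575.0 − 0.38)/6.25 = 91.9 days (vs. the pure-advection estimate x/v = 92.0 d).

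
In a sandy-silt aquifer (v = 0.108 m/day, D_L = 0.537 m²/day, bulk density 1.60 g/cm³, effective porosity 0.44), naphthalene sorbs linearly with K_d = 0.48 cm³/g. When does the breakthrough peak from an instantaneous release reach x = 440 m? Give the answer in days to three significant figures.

Retardation factor R = 1 + ρ_b·K_d/n = 1 + 1.60 × 0.48/0.44 = 2.745.
Sorption retards both mechanisms: v_R = v/R = 0.03934 m/day, D_R = D/R = 0.1956 m²/day.
Peak time from v_R²t² + 2D_R t − x² = 0: t = (√(D_R² + v_R²x²) − D_R)/v_R².
√(D_R² + v_R²x²) = √(0.1956² + 0.03934² × 440²) = 17.31; v_R² = 0.001548.
t = (17.31 − 0.1956)/0.001548 = 11100 days.

11100 days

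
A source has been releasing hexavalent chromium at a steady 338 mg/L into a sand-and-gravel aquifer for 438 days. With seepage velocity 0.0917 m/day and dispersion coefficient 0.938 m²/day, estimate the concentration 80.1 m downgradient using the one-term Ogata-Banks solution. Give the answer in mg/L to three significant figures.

27.6 mg/L

For a continuous step input, C/C₀ ≈ ½·erfc((x−vt)/(2√(Dt))).
vt = 0.0917 × 438 = 40.1646 m and 2√(Dt) = 2√(0.938 × 438) = 40.54 m.
Argument (x−vt)/(2√(Dt)) = (80.1 − 40.1646)/40.54 = 0.9851; ½·erfc(0.9851) = 0.08179.
C = 338 × 0.08179 = 27.6 mg/L.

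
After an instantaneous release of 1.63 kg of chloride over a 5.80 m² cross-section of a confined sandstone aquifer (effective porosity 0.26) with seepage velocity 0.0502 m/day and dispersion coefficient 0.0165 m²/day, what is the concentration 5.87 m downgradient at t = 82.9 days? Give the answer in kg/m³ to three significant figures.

For an instantaneous plane source, C(x,t) = M/(n_e·A·√(4πDt)) · exp(−(x−vt)²/(4Dt)), with n_e·A the pore (flow) area.
Plume center vt = 0.0502 × 82.9 = 4.16158 m, so the well at 5.87 m is 1.70842 m downgradient of the peak.
√(4πDt) = 4.146 m, giving peak height M/(n_e·A·√(4πDt)) = 1.63/(0.26 × 5.80 × 4.146) = 0.2607 kg/m³.
(x−vt)²/(4Dt) = (1.70842)²/(4 × 0.0165 × 82.9) = 0.5334; exp(−0.5334) = 0.5866.
C = 0.2607 × 0.5866 = 0.153 kg/m³.

0.153 kg/m³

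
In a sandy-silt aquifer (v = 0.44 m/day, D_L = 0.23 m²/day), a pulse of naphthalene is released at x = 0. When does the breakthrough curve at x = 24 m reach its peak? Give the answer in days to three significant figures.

For the 1D instantaneous-source solution, setting ∂C/∂t = 0 at fixed x gives v²t² + 2Dt − x² = 0, so t = (√(D² + v²x²) − D)/v².
√(D² + v²x²) = √(0.23² + 0.44² × 24²) = 10.56; v² = 0.1936.
t = (10.56 − 0.23)/0.1936 = 53.4 days (vs. the pure-advection estimate x/v = 54.5 d).

53.4 days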